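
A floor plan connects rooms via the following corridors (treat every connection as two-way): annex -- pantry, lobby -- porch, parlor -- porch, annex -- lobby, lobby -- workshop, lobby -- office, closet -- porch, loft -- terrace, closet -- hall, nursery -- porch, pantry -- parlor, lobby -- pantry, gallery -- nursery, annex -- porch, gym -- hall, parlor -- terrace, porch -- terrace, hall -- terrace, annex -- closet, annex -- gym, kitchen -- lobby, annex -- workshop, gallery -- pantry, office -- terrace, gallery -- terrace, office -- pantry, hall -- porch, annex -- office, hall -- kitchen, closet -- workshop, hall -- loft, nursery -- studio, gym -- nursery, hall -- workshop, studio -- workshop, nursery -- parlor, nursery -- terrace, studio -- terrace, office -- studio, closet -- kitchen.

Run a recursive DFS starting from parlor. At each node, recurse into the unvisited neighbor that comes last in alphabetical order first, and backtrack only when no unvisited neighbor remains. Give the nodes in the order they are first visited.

parlor terrace studio workshop lobby porch nursery gym hall loft kitchen closet annex pantry office gallery

Visit parlor
parlor → terrace
terrace → studio
studio → workshop
workshop → lobby
lobby → porch
porch → nursery
nursery → gym
gym → hall
hall → loft
hall → kitchen
kitchen → closet
closet → annex
annex → pantry
pantry → office
pantry → gallery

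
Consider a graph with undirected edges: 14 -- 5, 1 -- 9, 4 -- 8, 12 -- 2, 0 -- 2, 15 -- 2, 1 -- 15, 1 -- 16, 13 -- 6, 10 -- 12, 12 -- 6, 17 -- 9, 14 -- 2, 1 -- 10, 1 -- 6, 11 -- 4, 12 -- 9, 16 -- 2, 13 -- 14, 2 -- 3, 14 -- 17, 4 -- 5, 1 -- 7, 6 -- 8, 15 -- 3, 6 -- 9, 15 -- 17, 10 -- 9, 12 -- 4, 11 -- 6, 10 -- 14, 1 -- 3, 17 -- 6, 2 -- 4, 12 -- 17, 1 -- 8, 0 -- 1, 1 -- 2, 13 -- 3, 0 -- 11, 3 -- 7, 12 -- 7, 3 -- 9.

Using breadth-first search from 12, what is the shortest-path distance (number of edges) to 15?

Level 0: 12
Level 1: 2, 4, 6, 7, 9, 10, 17
Level 2: 0, 1, 3, 5, 8, 11, 13, 14, 15, 16
15 first appears at level 2.

2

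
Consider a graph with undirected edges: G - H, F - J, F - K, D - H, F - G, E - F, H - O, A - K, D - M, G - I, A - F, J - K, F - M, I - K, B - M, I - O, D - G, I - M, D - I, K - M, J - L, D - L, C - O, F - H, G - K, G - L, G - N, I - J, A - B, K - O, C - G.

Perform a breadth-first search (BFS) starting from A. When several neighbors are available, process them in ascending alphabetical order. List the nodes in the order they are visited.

A B F K M E G H J I O D C L N

Visit A; enqueue B, F, K → queue [B, F, K]
Visit B; enqueue M → queue [F, K, M]
Visit F; enqueue E, G, H, J → queue [K, M, E, G, H, J]
Visit K; enqueue I, O → queue [M, E, G, H, J, I, O]
Visit M; enqueue D → queue [E, G, H, J, I, O, D]
Visit E → queue [G, H, J, I, O, D]
Visit G; enqueue C, L, N → queue [H, J, I, O, D, C, L, N]
Visit H → queue [J, I, O, D, C, L, N]
Visit J → queue [I, O, D, C, L, N]
Visit I → queue [O, D, C, L, N]
Visit O → queue [D, C, L, N]
Visit D → queue [C, L, N]
Visit C → queue [L, N]
Visit L → queue [N]
Visit N → queue []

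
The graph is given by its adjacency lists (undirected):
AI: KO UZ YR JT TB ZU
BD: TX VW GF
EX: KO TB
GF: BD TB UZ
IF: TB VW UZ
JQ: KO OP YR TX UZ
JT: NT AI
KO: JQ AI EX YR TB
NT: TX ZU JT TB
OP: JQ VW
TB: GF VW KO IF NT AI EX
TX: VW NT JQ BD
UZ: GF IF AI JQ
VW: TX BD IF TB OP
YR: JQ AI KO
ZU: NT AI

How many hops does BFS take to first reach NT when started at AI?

Level 0: AI
Level 1: JT, KO, TB, UZ, YR, ZU
Level 2: EX, GF, IF, JQ, NT, VW
Level 3: BD, OP, TX
NT first appears at level 2.

2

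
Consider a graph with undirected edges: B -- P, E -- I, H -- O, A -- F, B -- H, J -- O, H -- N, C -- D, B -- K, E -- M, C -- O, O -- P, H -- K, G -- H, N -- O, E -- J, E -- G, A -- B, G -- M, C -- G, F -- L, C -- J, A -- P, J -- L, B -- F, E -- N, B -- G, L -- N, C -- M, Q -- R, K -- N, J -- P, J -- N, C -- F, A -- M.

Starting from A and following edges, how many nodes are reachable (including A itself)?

16

BFS from A visits: A, P, M, F, B, O, J, G, E, C, L, K, H, N, I, D
Reachable nodes: 16 of 18 total.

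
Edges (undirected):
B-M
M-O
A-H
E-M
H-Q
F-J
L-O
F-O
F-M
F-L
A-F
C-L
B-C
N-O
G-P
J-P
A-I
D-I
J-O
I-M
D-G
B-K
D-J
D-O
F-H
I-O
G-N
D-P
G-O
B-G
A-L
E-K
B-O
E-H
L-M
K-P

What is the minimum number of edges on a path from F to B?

2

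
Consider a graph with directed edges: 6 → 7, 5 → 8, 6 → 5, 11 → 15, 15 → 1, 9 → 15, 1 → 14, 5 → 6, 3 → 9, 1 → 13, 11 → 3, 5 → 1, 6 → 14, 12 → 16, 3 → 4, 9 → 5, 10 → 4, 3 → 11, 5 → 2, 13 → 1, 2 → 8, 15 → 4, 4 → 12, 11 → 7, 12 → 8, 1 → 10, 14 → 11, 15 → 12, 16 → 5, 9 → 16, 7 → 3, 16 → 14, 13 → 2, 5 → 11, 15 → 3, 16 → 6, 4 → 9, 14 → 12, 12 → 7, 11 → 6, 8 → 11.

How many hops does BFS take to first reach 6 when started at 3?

2

Level 0: 3
Level 1: 4, 9, 11
Level 2: 5, 6, 7, 12, 15, 16
Level 3: 1, 2, 8, 14
Level 4: 10, 13
6 first appears at level 2.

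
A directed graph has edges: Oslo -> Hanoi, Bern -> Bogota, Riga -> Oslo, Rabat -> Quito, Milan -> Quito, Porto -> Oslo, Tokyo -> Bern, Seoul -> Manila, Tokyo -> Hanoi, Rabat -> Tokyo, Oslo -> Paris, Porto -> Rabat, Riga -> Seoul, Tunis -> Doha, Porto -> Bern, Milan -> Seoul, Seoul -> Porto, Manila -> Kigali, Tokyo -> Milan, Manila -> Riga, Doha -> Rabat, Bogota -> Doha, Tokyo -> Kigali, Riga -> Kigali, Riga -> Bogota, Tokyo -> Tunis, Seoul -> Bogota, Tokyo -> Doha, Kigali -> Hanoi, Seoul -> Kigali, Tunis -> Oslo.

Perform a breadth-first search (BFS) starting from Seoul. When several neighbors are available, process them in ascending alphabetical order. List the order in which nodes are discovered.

Visit Seoul; enqueue Bogota, Kigali, Manila, Porto → queue [Bogota, Kigali, Manila, Porto]
Visit Bogota; enqueue Doha → queue [Kigali, Manila, Porto, Doha]
Visit Kigali; enqueue Hanoi → queue [Manila, Porto, Doha, Hanoi]
Visit Manila; enqueue Riga → queue [Porto, Doha, Hanoi, Riga]
Visit Porto; enqueue Bern, Oslo, Rabat → queue [Doha, Hanoi, Riga, Bern, Oslo, Rabat]
Visit Doha → queue [Hanoi, Riga, Bern, Oslo, Rabat]
Visit Hanoi → queue [Riga, Bern, Oslo, Rabat]
Visit Riga → queue [Bern, Oslo, Rabat]
Visit Bern → queue [Oslo, Rabat]
Visit Oslo; enqueue Paris → queue [Rabat, Paris]
Visit Rabat; enqueue Quito, Tokyo → queue [Paris, Quito, Tokyo]
Visit Paris → queue [Quito, Tokyo]
Visit Quito → queue [Tokyo]
Visit Tokyo; enqueue Milan, Tunis → queue [Milan, Tunis]
Visit Milan → queue [Tunis]
Visit Tunis → queue []

Seoul, Bogota, Kigali, Manila, Porto, Doha, Hanoi, Riga, Bern, Oslo, Rabat, Paris, Quito, Tokyo, Milan, Tunis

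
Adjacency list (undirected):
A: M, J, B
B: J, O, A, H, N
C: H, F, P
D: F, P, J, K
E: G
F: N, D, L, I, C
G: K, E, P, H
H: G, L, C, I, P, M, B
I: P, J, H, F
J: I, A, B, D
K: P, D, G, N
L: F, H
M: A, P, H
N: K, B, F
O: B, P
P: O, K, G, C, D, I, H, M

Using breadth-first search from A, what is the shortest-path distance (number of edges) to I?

Level 0: A
Level 1: B, J, M
Level 2: D, H, I, N, O, P
Level 3: C, F, G, K, L
Level 4: E
I first appears at level 2.

2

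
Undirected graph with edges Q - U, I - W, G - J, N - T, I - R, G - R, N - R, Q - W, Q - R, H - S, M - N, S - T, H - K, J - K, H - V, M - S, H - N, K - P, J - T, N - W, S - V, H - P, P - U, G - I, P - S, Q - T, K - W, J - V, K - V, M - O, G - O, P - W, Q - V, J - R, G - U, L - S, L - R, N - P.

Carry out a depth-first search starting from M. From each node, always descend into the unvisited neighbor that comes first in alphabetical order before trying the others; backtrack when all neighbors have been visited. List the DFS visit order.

Visit M
M → N
N → H
H → K
K → J
J → G
G → I
I → R
R → L
L → S
S → P
P → U
U → Q
Q → T
Q → V
Q → W
G → O

M N H K J G I R L S P U Q T V W O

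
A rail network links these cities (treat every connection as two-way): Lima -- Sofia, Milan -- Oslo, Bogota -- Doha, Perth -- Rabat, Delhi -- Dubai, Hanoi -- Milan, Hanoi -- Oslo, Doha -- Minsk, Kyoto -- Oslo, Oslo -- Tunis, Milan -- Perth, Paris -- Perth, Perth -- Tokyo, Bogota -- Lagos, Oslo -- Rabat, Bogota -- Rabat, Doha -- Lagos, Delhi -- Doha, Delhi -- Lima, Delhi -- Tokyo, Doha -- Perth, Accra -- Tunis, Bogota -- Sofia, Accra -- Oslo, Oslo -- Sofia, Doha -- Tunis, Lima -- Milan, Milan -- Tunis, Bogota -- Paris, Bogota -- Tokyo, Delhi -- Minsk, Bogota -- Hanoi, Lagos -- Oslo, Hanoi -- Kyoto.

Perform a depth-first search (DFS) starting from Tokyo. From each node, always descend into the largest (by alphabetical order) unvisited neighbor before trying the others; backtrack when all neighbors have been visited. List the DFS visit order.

Tokyo -> Perth -> Rabat -> Oslo -> Tunis -> Milan -> Lima -> Sofia -> Bogota -> Paris -> Lagos -> Doha -> Minsk -> Delhi -> Dubai -> Hanoi -> Kyoto -> Accra

Visit Tokyo
Tokyo → Perth
Perth → Rabat
Rabat → Oslo
Oslo → Tunis
Tunis → Milan
Milan → Lima
Lima → Sofia
Sofia → Bogota
Bogota → Paris
Bogota → Lagos
Lagos → Doha
Doha → Minsk
Minsk → Delhi
Delhi → Dubai
Bogota → Hanoi
Hanoi → Kyoto
Tunis → Accra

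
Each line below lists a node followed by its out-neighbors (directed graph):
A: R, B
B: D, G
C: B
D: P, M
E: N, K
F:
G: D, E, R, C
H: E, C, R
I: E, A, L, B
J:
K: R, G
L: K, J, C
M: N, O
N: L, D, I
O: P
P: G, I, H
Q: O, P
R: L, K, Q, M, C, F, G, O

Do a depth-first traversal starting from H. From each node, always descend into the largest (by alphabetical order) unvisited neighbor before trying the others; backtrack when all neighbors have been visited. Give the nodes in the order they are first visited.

Visit H
H → R
R → Q
Q → P
P → I
I → L
L → K
K → G
G → E
E → N
N → D
D → M
M → O
G → C
C → B
L → J
I → A
R → F

H, R, Q, P, I, L, K, G, E, N, D, M, O, C, B, J, A, F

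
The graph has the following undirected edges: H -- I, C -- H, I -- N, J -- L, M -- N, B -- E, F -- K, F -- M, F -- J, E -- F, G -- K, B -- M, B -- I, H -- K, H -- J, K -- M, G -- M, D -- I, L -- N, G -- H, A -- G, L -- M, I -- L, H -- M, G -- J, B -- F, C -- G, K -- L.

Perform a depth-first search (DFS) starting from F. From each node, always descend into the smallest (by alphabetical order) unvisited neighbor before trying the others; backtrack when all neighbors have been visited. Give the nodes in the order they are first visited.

Visit F
F → B
B → E
B → I
I → D
I → H
H → C
C → G
G → A
G → J
J → L
L → K
K → M
M → N

F, B, E, I, D, H, C, G, A, J, L, K, M, N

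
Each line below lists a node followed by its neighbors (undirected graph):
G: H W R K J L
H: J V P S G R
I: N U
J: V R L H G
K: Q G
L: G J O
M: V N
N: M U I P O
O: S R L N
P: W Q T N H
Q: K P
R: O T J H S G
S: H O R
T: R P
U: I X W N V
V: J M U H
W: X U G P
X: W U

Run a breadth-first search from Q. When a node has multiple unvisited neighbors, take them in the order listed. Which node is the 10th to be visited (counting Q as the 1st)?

J

Visit Q; enqueue K, P → queue [K, P]
Visit K; enqueue G → queue [P, G]
Visit P; enqueue W, T, N, H → queue [G, W, T, N, H]
Visit G; enqueue R, J, L → queue [W, T, N, H, R, J, L]
Visit W; enqueue X, U → queue [T, N, H, R, J, L, X, U]
Visit T → queue [N, H, R, J, L, X, U]
Visit N; enqueue M, I, O → queue [H, R, J, L, X, U, M, I, O]
Visit H; enqueue V, S → queue [R, J, L, X, U, M, I, O, V, S]
Visit R → queue [J, L, X, U, M, I, O, V, S]
Visit J → queue [L, X, U, M, I, O, V, S]
Visit L → queue [X, U, M, I, O, V, S]
Visit X → queue [U, M, I, O, V, S]
Visit U → queue [M, I, O, V, S]
Visit M → queue [I, O, V, S]
Visit I → queue [O, V, S]
Visit O → queue [V, S]
Visit V → queue [S]
Visit S → queue []

Visit order: Q, K, P, G, W, T, N, H, R, J, L, X, U, M, I, O, V, S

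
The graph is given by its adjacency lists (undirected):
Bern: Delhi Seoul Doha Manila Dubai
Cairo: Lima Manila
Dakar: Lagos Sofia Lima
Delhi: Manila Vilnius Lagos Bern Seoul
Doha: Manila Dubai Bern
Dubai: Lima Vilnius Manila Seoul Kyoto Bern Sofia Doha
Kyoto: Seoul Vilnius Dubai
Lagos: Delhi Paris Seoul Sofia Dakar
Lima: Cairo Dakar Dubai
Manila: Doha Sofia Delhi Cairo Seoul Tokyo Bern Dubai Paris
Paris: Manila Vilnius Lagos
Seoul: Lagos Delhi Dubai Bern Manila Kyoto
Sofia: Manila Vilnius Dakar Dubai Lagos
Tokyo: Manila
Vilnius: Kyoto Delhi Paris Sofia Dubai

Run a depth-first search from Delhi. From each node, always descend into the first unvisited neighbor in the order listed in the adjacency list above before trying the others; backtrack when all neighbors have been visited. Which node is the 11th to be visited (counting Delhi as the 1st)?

Visit Delhi
Delhi → Manila
Manila → Doha
Doha → Dubai
Dubai → Lima
Lima → Cairo
Lima → Dakar
Dakar → Lagos
Lagos → Paris
Paris → Vilnius
Vilnius → Kyoto
Kyoto → Seoul
Seoul → Bern
Vilnius → Sofia
Manila → Tokyo

Visit order: Delhi, Manila, Doha, Dubai, Lima, Cairo, Dakar, Lagos, Paris, Vilnius, Kyoto, Seoul, Bern, Sofia, Tokyo

Kyoto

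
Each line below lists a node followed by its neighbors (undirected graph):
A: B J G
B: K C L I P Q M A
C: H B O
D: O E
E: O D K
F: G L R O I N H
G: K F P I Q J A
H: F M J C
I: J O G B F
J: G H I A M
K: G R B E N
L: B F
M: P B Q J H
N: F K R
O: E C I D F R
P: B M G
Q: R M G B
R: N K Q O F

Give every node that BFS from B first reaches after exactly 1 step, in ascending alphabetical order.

A, C, I, K, L, M, P, Q

Level 0: B
Level 1: A, C, I, K, L, M, P, Q
Level 2: E, F, G, H, J, N, O, R
Level 3: D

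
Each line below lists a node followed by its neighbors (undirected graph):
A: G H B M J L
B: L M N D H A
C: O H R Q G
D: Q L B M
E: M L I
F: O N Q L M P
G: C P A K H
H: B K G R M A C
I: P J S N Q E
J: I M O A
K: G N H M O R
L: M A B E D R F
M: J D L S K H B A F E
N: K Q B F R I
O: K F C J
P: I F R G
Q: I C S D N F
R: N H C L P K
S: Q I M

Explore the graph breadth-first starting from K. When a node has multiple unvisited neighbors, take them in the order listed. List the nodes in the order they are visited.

K, G, N, H, M, O, R, C, P, A, Q, B, F, I, J, D, L, S, E

Visit K; enqueue G, N, H, M, O, R → queue [G, N, H, M, O, R]
Visit G; enqueue C, P, A → queue [N, H, M, O, R, C, P, A]
Visit N; enqueue Q, B, F, I → queue [H, M, O, R, C, P, A, Q, B, F, I]
Visit H → queue [M, O, R, C, P, A, Q, B, F, I]
Visit M; enqueue J, D, L, S, E → queue [O, R, C, P, A, Q, B, F, I, J, D, L, S, E]
Visit O → queue [R, C, P, A, Q, B, F, I, J, D, L, S, E]
Visit R → queue [C, P, A, Q, B, F, I, J, D, L, S, E]
Visit C → queue [P, A, Q, B, F, I, J, D, L, S, E]
Visit P → queue [A, Q, B, F, I, J, D, L, S, E]
Visit A → queue [Q, B, F, I, J, D, L, S, E]
Visit Q → queue [B, F, I, J, D, L, S, E]
Visit B → queue [F, I, J, D, L, S, E]
Visit F → queue [I, J, D, L, S, E]
Visit I → queue [J, D, L, S, E]
Visit J → queue [D, L, S, E]
Visit D → queue [L, S, E]
Visit L → queue [S, E]
Visit S → queue [E]
Visit E → queue []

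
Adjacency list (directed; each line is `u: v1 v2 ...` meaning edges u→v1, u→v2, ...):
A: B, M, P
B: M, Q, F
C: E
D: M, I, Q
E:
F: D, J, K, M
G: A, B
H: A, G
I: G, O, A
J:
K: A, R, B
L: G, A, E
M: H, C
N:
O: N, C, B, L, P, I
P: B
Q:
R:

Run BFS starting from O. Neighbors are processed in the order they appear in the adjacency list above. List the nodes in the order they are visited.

Visit O; enqueue N, C, B, L, P, I → queue [N, C, B, L, P, I]
Visit N → queue [C, B, L, P, I]
Visit C; enqueue E → queue [B, L, P, I, E]
Visit B; enqueue M, Q, F → queue [L, P, I, E, M, Q, F]
Visit L; enqueue G, A → queue [P, I, E, M, Q, F, G, A]
Visit P → queue [I, E, M, Q, F, G, A]
Visit I → queue [E, M, Q, F, G, A]
Visit E → queue [M, Q, F, G, A]
Visit M; enqueue H → queue [Q, F, G, A, H]
Visit Q → queue [F, G, A, H]
Visit F; enqueue D, J, K → queue [G, A, H, D, J, K]
Visit G → queue [A, H, D, J, K]
Visit A → queue [H, D, J, K]
Visit H → queue [D, J, K]
Visit D → queue [J, K]
Visit J → queue [K]
Visit K; enqueue R → queue [R]
Visit R → queue []

O, N, C, B, L, P, I, E, M, Q, F, G, A, H, D, J, K, R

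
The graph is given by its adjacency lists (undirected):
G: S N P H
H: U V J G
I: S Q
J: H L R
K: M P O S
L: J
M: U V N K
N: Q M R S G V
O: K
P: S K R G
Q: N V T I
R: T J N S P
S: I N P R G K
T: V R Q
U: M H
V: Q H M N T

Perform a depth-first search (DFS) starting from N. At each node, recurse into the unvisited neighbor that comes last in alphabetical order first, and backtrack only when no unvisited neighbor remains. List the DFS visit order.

Visit N
N → V
V → T
T → R
R → S
S → P
P → K
K → O
K → M
M → U
U → H
H → J
J → L
H → G
S → I
I → Q

N, V, T, R, S, P, K, O, M, U, H, J, L, G, I, Q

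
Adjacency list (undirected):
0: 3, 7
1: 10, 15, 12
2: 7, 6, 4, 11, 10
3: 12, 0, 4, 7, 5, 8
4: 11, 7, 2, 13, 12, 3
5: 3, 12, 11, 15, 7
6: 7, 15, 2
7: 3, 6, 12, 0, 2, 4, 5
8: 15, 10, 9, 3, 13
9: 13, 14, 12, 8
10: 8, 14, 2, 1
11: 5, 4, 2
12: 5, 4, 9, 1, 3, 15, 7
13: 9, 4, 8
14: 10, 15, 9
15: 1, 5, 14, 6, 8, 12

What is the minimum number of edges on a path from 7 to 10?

Level 0: 7
Level 1: 0, 2, 3, 4, 5, 6, 12
Level 2: 1, 8, 9, 10, 11, 13, 15
Level 3: 14
10 first appears at level 2.

2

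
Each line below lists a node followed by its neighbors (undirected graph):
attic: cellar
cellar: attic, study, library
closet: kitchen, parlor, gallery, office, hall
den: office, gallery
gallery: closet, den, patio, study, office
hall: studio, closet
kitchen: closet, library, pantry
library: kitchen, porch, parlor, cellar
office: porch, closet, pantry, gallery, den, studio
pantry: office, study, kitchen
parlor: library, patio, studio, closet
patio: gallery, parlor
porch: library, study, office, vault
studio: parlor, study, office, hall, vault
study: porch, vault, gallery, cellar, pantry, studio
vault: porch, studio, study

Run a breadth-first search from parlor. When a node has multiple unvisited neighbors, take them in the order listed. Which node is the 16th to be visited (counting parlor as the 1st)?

Visit parlor; enqueue library, patio, studio, closet → queue [library, patio, studio, closet]
Visit library; enqueue kitchen, porch, cellar → queue [patio, studio, closet, kitchen, porch, cellar]
Visit patio; enqueue gallery → queue [studio, closet, kitchen, porch, cellar, gallery]
Visit studio; enqueue study, office, hall, vault → queue [closet, kitchen, porch, cellar, gallery, study, office, hall, vault]
Visit closet → queue [kitchen, porch, cellar, gallery, study, office, hall, vault]
Visit kitchen; enqueue pantry → queue [porch, cellar, gallery, study, office, hall, vault, pantry]
Visit porch → queue [cellar, gallery, study, office, hall, vault, pantry]
Visit cellar; enqueue attic → queue [gallery, study, office, hall, vault, pantry, attic]
Visit gallery; enqueue den → queue [study, office, hall, vault, pantry, attic, den]
Visit study → queue [office, hall, vault, pantry, attic, den]
Visit office → queue [hall, vault, pantry, attic, den]
Visit hall → queue [vault, pantry, attic, den]
Visit vault → queue [pantry, attic, den]
Visit pantry → queue [attic, den]
Visit attic → queue [den]
Visit den → queue []

Visit order: parlor, library, patio, studio, closet, kitchen, porch, cellar, gallery, study, office, hall, vault, pantry, attic, den

den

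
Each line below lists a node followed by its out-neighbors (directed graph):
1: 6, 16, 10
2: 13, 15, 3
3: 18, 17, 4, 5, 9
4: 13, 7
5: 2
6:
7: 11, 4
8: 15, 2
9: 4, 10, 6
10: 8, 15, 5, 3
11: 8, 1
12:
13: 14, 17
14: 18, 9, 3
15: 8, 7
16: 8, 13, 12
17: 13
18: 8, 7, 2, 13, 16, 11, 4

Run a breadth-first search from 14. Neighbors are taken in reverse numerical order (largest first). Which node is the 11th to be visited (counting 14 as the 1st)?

Visit 14; enqueue 18, 9, 3 → queue [18, 9, 3]
Visit 18; enqueue 16, 13, 11, 8, 7, 4, 2 → queue [9, 3, 16, 13, 11, 8, 7, 4, 2]
Visit 9; enqueue 10, 6 → queue [3, 16, 13, 11, 8, 7, 4, 2, 10, 6]
Visit 3; enqueue 17, 5 → queue [16, 13, 11, 8, 7, 4, 2, 10, 6, 17, 5]
Visit 16; enqueue 12 → queue [13, 11, 8, 7, 4, 2, 10, 6, 17, 5, 12]
Visit 13 → queue [11, 8, 7, 4, 2, 10, 6, 17, 5, 12]
Visit 11; enqueue 1 → queue [8, 7, 4, 2, 10, 6, 17, 5, 12, 1]
Visit 8; enqueue 15 → queue [7, 4, 2, 10, 6, 17, 5, 12, 1, 15]
Visit 7 → queue [4, 2, 10, 6, 17, 5, 12, 1, 15]
Visit 4 → queue [2, 10, 6, 17, 5, 12, 1, 15]
Visit 2 → queue [10, 6, 17, 5, 12, 1, 15]
Visit 10 → queue [6, 17, 5, 12, 1, 15]
Visit 6 → queue [17, 5, 12, 1, 15]
Visit 17 → queue [5, 12, 1, 15]
Visit 5 → queue [12, 1, 15]
Visit 12 → queue [1, 15]
Visit 1 → queue [15]
Visit 15 → queue []

Visit order: 14, 18, 9, 3, 16, 13, 11, 8, 7, 4, 2, 10, 6, 17, 5, 12, 1, 15

2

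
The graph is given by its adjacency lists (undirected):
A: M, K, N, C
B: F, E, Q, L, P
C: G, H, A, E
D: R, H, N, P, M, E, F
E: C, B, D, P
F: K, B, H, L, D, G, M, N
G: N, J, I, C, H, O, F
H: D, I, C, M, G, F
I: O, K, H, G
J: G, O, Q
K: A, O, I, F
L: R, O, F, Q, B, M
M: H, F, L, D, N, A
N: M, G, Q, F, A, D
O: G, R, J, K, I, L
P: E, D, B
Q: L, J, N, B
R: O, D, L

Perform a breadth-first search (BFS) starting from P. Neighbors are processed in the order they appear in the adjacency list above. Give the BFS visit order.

P -> E -> D -> B -> C -> R -> H -> N -> M -> F -> Q -> L -> G -> A -> O -> I -> K -> J

Visit P; enqueue E, D, B → queue [E, D, B]
Visit E; enqueue C → queue [D, B, C]
Visit D; enqueue R, H, N, M, F → queue [B, C, R, H, N, M, F]
Visit B; enqueue Q, L → queue [C, R, H, N, M, F, Q, L]
Visit C; enqueue G, A → queue [R, H, N, M, F, Q, L, G, A]
Visit R; enqueue O → queue [H, N, M, F, Q, L, G, A, O]
Visit H; enqueue I → queue [N, M, F, Q, L, G, A, O, I]
Visit N → queue [M, F, Q, L, G, A, O, I]
Visit M → queue [F, Q, L, G, A, O, I]
Visit F; enqueue K → queue [Q, L, G, A, O, I, K]
Visit Q; enqueue J → queue [L, G, A, O, I, K, J]
Visit L → queue [G, A, O, I, K, J]
Visit G → queue [A, O, I, K, J]
Visit A → queue [O, I, K, J]
Visit O → queue [I, K, J]
Visit I → queue [K, J]
Visit K → queue [J]
Visit J → queue []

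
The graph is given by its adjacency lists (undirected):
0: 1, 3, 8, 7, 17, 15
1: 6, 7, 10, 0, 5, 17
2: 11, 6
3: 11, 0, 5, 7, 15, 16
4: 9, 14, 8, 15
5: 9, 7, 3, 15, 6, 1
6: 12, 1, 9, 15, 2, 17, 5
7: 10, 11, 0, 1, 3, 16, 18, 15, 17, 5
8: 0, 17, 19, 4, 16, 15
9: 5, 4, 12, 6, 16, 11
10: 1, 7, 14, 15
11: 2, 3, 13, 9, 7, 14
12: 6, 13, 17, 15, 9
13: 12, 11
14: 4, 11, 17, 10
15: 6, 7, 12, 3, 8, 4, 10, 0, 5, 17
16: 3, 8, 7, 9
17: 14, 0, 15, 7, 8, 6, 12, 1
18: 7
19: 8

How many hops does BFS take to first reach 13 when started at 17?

2

Level 0: 17
Level 1: 0, 1, 6, 7, 8, 12, 14, 15
Level 2: 2, 3, 4, 5, 9, 10, 11, 13, 16, 18, 19
13 first appears at level 2.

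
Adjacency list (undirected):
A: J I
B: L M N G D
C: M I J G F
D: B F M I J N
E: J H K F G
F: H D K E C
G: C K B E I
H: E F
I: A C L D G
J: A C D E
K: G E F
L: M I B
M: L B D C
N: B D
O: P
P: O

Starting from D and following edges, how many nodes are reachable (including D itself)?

BFS from D visits: D, B, F, I, J, M, N, G, L, C, E, H, K, A
Reachable nodes: 14 of 16 total.

14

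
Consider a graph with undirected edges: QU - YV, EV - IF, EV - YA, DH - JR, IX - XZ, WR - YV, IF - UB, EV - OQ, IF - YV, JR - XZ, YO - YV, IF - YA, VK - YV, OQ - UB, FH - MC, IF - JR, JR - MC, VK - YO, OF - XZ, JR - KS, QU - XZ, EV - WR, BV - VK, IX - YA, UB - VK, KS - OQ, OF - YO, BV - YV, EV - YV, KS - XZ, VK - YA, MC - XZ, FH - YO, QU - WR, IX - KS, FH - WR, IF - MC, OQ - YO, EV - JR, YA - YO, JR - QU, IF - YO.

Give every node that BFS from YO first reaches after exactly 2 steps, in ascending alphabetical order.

BV, EV, IX, JR, KS, MC, QU, UB, WR, XZ

Level 0: YO
Level 1: FH, IF, OF, OQ, VK, YA, YV
Level 2: BV, EV, IX, JR, KS, MC, QU, UB, WR, XZ
Level 3: DH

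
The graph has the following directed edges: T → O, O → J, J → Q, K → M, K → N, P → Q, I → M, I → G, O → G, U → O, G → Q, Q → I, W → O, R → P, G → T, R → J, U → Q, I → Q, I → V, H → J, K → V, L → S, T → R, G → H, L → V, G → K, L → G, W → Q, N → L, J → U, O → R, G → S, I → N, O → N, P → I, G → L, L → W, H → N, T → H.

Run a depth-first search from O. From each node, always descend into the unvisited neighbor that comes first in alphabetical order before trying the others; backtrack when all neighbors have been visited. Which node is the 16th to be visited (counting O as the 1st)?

R

Visit O
O → G
G → H
H → J
J → Q
Q → I
I → M
I → N
N → L
L → S
L → V
L → W
J → U
G → K
G → T
T → R
R → P

Visit order: O, G, H, J, Q, I, M, N, L, S, V, W, U, K, T, R, P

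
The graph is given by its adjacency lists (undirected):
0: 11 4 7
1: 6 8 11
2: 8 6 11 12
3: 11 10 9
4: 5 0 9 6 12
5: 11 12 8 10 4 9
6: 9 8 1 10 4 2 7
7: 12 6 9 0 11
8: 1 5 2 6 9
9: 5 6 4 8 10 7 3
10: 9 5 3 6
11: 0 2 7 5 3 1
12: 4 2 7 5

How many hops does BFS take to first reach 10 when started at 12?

2

Level 0: 12
Level 1: 2, 4, 5, 7
Level 2: 0, 6, 8, 9, 10, 11
Level 3: 1, 3
10 first appears at level 2.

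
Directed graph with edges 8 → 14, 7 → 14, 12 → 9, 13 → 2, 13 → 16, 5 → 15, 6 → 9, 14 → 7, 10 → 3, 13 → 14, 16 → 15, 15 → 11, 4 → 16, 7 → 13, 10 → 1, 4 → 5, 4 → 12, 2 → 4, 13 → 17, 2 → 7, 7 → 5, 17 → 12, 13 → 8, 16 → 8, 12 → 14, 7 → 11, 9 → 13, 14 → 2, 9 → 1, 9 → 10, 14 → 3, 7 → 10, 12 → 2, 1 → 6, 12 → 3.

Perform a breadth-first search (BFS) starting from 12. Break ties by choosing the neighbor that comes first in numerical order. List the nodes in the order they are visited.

Visit 12; enqueue 2, 3, 9, 14 → queue [2, 3, 9, 14]
Visit 2; enqueue 4, 7 → queue [3, 9, 14, 4, 7]
Visit 3 → queue [9, 14, 4, 7]
Visit 9; enqueue 1, 10, 13 → queue [14, 4, 7, 1, 10, 13]
Visit 14 → queue [4, 7, 1, 10, 13]
Visit 4; enqueue 5, 16 → queue [7, 1, 10, 13, 5, 16]
Visit 7; enqueue 11 → queue [1, 10, 13, 5, 16, 11]
Visit 1; enqueue 6 → queue [10, 13, 5, 16, 11, 6]
Visit 10 → queue [13, 5, 16, 11, 6]
Visit 13; enqueue 8, 17 → queue [5, 16, 11, 6, 8, 17]
Visit 5; enqueue 15 → queue [16, 11, 6, 8, 17, 15]
Visit 16 → queue [11, 6, 8, 17, 15]
Visit 11 → queue [6, 8, 17, 15]
Visit 6 → queue [8, 17, 15]
Visit 8 → queue [17, 15]
Visit 17 → queue [15]
Visit 15 → queue []

12, 2, 3, 9, 14, 4, 7, 1, 10, 13, 5, 16, 11, 6, 8, 17, 15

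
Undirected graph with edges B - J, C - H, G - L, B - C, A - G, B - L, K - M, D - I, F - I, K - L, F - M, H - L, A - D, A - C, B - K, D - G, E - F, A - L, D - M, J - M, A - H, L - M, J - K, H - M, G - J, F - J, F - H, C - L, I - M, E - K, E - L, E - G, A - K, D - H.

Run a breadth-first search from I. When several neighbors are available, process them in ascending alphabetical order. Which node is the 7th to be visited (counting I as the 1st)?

Visit I; enqueue D, F, M → queue [D, F, M]
Visit D; enqueue A, G, H → queue [F, M, A, G, H]
Visit F; enqueue E, J → queue [M, A, G, H, E, J]
Visit M; enqueue K, L → queue [A, G, H, E, J, K, L]
Visit A; enqueue C → queue [G, H, E, J, K, L, C]
Visit G → queue [H, E, J, K, L, C]
Visit H → queue [E, J, K, L, C]
Visit E → queue [J, K, L, C]
Visit J; enqueue B → queue [K, L, C, B]
Visit K → queue [L, C, B]
Visit L → queue [C, B]
Visit C → queue [B]
Visit B → queue []

Visit order: I, D, F, M, A, G, H, E, J, K, L, C, B

H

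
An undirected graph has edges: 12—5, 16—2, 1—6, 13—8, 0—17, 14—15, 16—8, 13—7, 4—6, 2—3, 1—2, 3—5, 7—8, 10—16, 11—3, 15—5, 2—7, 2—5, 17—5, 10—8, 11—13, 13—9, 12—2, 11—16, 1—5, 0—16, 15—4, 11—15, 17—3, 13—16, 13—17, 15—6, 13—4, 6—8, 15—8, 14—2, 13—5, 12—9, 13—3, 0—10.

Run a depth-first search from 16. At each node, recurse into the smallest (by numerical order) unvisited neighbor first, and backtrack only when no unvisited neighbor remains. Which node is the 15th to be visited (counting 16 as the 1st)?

Visit 16
16 → 0
0 → 10
10 → 8
8 → 6
6 → 1
1 → 2
2 → 3
3 → 5
5 → 12
12 → 9
9 → 13
13 → 4
4 → 15
15 → 11
15 → 14
13 → 7
13 → 17

Visit order: 16, 0, 10, 8, 6, 1, 2, 3, 5, 12, 9, 13, 4, 15, 11, 14, 7, 17

11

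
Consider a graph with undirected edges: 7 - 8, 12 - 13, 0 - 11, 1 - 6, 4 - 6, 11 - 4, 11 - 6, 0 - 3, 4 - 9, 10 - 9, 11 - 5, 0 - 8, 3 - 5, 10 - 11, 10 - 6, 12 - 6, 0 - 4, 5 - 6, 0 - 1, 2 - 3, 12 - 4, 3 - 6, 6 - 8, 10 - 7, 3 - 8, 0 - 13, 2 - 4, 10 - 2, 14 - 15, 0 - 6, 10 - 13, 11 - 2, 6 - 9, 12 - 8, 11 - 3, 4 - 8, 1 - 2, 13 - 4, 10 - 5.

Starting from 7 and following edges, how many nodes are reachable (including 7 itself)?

14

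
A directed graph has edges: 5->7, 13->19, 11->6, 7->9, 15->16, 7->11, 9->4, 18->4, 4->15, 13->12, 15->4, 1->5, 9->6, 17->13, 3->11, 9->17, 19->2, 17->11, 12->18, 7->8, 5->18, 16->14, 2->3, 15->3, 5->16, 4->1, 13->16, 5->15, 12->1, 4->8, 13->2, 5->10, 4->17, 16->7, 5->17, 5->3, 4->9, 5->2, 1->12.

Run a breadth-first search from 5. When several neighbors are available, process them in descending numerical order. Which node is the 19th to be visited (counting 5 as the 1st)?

6

Visit 5; enqueue 18, 17, 16, 15, 10, 7, 3, 2 → queue [18, 17, 16, 15, 10, 7, 3, 2]
Visit 18; enqueue 4 → queue [17, 16, 15, 10, 7, 3, 2, 4]
Visit 17; enqueue 13, 11 → queue [16, 15, 10, 7, 3, 2, 4, 13, 11]
Visit 16; enqueue 14 → queue [15, 10, 7, 3, 2, 4, 13, 11, 14]
Visit 15 → queue [10, 7, 3, 2, 4, 13, 11, 14]
Visit 10 → queue [7, 3, 2, 4, 13, 11, 14]
Visit 7; enqueue 9, 8 → queue [3, 2, 4, 13, 11, 14, 9, 8]
Visit 3 → queue [2, 4, 13, 11, 14, 9, 8]
Visit 2 → queue [4, 13, 11, 14, 9, 8]
Visit 4; enqueue 1 → queue [13, 11, 14, 9, 8, 1]
Visit 13; enqueue 19, 12 → queue [11, 14, 9, 8, 1, 19, 12]
Visit 11; enqueue 6 → queue [14, 9, 8, 1, 19, 12, 6]
Visit 14 → queue [9, 8, 1, 19, 12, 6]
Visit 9 → queue [8, 1, 19, 12, 6]
Visit 8 → queue [1, 19, 12, 6]
Visit 1 → queue [19, 12, 6]
Visit 19 → queue [12, 6]
Visit 12 → queue [6]
Visit 6 → queue []

Visit order: 5, 18, 17, 16, 15, 10, 7, 3, 2, 4, 13, 11, 14, 9, 8, 1, 19, 12, 6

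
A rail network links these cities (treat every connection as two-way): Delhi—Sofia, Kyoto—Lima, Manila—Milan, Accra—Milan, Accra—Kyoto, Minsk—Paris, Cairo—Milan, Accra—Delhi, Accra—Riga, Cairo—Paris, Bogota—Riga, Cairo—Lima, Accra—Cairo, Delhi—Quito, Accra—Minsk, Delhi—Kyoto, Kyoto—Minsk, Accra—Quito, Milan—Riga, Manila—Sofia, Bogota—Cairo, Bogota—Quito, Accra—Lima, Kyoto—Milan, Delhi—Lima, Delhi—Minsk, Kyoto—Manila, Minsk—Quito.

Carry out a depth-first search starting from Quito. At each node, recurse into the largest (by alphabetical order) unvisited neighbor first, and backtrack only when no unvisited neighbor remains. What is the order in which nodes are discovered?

Visit Quito
Quito → Minsk
Minsk → Paris
Paris → Cairo
Cairo → Milan
Milan → Riga
Riga → Bogota
Riga → Accra
Accra → Lima
Lima → Kyoto
Kyoto → Manila
Manila → Sofia
Sofia → Delhi

Quito, Minsk, Paris, Cairo, Milan, Riga, Bogota, Accra, Lima, Kyoto, Manila, Sofia, Delhi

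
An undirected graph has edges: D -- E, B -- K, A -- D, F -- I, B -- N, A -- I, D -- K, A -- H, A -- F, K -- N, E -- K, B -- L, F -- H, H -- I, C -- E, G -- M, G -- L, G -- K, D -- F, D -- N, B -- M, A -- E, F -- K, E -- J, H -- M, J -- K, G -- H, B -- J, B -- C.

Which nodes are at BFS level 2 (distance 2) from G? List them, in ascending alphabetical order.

A, B, D, E, F, I, J, N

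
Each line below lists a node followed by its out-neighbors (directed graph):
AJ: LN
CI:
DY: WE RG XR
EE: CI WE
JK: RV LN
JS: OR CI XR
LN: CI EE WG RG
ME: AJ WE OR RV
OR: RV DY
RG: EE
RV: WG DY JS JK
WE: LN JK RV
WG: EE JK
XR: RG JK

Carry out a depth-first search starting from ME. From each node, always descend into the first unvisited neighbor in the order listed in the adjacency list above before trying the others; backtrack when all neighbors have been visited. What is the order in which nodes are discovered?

ME AJ LN CI EE WE JK RV WG DY RG XR JS OR

Visit ME
ME → AJ
AJ → LN
LN → CI
LN → EE
EE → WE
WE → JK
JK → RV
RV → WG
RV → DY
DY → RG
DY → XR
RV → JS
JS → OR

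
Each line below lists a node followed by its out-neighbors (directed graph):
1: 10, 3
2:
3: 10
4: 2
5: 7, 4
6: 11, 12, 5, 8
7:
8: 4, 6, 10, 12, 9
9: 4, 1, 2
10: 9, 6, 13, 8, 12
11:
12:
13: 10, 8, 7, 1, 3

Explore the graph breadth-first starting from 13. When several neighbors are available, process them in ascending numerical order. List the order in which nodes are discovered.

13 1 3 7 8 10 4 6 9 12 2 5 11

Visit 13; enqueue 1, 3, 7, 8, 10 → queue [1, 3, 7, 8, 10]
Visit 1 → queue [3, 7, 8, 10]
Visit 3 → queue [7, 8, 10]
Visit 7 → queue [8, 10]
Visit 8; enqueue 4, 6, 9, 12 → queue [10, 4, 6, 9, 12]
Visit 10 → queue [4, 6, 9, 12]
Visit 4; enqueue 2 → queue [6, 9, 12, 2]
Visit 6; enqueue 5, 11 → queue [9, 12, 2, 5, 11]
Visit 9 → queue [12, 2, 5, 11]
Visit 12 → queue [2, 5, 11]
Visit 2 → queue [5, 11]
Visit 5 → queue [11]
Visit 11 → queue []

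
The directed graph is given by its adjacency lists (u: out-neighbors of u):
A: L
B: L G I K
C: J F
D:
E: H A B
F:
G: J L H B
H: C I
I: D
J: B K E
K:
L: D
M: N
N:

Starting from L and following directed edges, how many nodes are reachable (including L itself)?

2

BFS from L visits: L, D
Reachable nodes: 2 of 14 total.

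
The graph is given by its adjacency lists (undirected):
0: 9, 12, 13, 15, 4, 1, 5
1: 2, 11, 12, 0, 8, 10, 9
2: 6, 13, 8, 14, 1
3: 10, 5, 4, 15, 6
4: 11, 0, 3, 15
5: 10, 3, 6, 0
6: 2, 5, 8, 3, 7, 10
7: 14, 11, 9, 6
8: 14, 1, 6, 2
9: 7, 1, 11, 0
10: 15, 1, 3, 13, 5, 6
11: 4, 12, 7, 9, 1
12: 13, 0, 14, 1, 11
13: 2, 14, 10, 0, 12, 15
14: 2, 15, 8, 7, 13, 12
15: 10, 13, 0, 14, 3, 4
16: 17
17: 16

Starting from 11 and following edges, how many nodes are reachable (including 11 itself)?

BFS from 11 visits: 11, 4, 12, 7, 9, 1, 0, 3, 15, 13, 14, 6, 2, 8, 10, 5
Reachable nodes: 16 of 18 total.

16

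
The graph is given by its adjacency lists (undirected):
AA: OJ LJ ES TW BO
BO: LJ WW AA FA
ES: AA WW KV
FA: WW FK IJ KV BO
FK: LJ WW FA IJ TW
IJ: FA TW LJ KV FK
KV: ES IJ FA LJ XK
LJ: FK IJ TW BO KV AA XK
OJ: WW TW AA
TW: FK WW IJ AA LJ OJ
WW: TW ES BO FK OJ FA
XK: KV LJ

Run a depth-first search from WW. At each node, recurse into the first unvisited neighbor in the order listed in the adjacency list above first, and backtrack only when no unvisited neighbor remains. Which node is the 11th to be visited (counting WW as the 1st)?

BO

Visit WW
WW → TW
TW → FK
FK → LJ
LJ → IJ
IJ → FA
FA → KV
KV → ES
ES → AA
AA → OJ
AA → BO
KV → XK

Visit order: WW, TW, FK, LJ, IJ, FA, KV, ES, AA, OJ, BO, XK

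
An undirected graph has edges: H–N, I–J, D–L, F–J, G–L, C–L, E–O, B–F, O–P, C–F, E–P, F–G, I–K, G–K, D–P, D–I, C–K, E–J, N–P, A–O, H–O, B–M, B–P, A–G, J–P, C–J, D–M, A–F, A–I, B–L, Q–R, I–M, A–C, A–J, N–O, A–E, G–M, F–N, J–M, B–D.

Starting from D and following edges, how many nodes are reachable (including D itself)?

BFS from D visits: D, P, M, L, I, B, O, N, J, E, G, C, K, A, F, H
Reachable nodes: 16 of 18 total.

16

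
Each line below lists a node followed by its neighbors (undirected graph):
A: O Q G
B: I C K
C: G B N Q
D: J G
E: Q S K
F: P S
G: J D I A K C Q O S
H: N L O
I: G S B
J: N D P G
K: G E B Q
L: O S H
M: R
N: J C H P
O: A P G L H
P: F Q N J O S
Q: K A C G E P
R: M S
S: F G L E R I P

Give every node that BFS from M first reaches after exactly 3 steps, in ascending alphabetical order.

Level 0: M
Level 1: R
Level 2: S
Level 3: E, F, G, I, L, P
Level 4: A, B, C, D, H, J, K, N, O, Q

E, F, G, I, L, P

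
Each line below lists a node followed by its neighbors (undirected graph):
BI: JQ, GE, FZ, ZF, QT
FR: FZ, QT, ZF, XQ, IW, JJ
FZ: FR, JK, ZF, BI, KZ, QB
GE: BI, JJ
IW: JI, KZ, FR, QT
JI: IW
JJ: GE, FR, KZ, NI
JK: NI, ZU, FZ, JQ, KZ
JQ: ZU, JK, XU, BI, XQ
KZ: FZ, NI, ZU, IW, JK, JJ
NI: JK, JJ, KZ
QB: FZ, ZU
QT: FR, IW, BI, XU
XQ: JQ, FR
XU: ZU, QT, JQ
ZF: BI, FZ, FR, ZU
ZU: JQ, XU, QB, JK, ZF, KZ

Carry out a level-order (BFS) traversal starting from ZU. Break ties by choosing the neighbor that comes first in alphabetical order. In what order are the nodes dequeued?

ZU, JK, JQ, KZ, QB, XU, ZF, FZ, NI, BI, XQ, IW, JJ, QT, FR, GE, JI

Visit ZU; enqueue JK, JQ, KZ, QB, XU, ZF → queue [JK, JQ, KZ, QB, XU, ZF]
Visit JK; enqueue FZ, NI → queue [JQ, KZ, QB, XU, ZF, FZ, NI]
Visit JQ; enqueue BI, XQ → queue [KZ, QB, XU, ZF, FZ, NI, BI, XQ]
Visit KZ; enqueue IW, JJ → queue [QB, XU, ZF, FZ, NI, BI, XQ, IW, JJ]
Visit QB → queue [XU, ZF, FZ, NI, BI, XQ, IW, JJ]
Visit XU; enqueue QT → queue [ZF, FZ, NI, BI, XQ, IW, JJ, QT]
Visit ZF; enqueue FR → queue [FZ, NI, BI, XQ, IW, JJ, QT, FR]
Visit FZ → queue [NI, BI, XQ, IW, JJ, QT, FR]
Visit NI → queue [BI, XQ, IW, JJ, QT, FR]
Visit BI; enqueue GE → queue [XQ, IW, JJ, QT, FR, GE]
Visit XQ → queue [IW, JJ, QT, FR, GE]
Visit IW; enqueue JI → queue [JJ, QT, FR, GE, JI]
Visit JJ → queue [QT, FR, GE, JI]
Visit QT → queue [FR, GE, JI]
Visit FR → queue [GE, JI]
Visit GE → queue [JI]
Visit JI → queue []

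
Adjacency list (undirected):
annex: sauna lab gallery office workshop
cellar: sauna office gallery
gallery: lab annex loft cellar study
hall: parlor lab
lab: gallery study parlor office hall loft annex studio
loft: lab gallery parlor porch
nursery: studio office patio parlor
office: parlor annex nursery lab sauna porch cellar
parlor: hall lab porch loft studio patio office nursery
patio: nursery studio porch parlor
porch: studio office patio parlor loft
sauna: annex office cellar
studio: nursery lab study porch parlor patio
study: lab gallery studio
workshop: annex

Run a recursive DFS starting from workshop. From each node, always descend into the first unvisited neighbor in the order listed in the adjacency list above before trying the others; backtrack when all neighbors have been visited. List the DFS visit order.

Visit workshop
workshop → annex
annex → sauna
sauna → office
office → parlor
parlor → hall
hall → lab
lab → gallery
gallery → loft
loft → porch
porch → studio
studio → nursery
nursery → patio
studio → study
gallery → cellar

workshop, annex, sauna, office, parlor, hall, lab, gallery, loft, porch, studio, nursery, patio, study, cellar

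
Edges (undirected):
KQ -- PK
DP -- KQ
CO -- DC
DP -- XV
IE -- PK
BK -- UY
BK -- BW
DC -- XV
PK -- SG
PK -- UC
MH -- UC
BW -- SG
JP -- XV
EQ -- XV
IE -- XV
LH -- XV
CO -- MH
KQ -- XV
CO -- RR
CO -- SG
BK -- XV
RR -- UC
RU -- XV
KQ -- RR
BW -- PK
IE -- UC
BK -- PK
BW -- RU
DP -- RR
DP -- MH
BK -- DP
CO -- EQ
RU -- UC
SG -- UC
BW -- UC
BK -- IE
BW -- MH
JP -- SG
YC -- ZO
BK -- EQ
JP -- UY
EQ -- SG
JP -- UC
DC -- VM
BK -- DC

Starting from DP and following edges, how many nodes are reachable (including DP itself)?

19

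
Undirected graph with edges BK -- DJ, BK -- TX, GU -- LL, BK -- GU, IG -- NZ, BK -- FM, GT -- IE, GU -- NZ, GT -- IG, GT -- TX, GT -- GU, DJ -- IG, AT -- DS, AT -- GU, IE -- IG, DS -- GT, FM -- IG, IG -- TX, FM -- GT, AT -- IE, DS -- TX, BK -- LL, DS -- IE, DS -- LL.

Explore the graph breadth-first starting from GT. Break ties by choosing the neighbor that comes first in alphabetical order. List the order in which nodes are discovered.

GT, DS, FM, GU, IE, IG, TX, AT, LL, BK, NZ, DJ

Visit GT; enqueue DS, FM, GU, IE, IG, TX → queue [DS, FM, GU, IE, IG, TX]
Visit DS; enqueue AT, LL → queue [FM, GU, IE, IG, TX, AT, LL]
Visit FM; enqueue BK → queue [GU, IE, IG, TX, AT, LL, BK]
Visit GU; enqueue NZ → queue [IE, IG, TX, AT, LL, BK, NZ]
Visit IE → queue [IG, TX, AT, LL, BK, NZ]
Visit IG; enqueue DJ → queue [TX, AT, LL, BK, NZ, DJ]
Visit TX → queue [AT, LL, BK, NZ, DJ]
Visit AT → queue [LL, BK, NZ, DJ]
Visit LL → queue [BK, NZ, DJ]
Visit BK → queue [NZ, DJ]
Visit NZ → queue [DJ]
Visit DJ → queue []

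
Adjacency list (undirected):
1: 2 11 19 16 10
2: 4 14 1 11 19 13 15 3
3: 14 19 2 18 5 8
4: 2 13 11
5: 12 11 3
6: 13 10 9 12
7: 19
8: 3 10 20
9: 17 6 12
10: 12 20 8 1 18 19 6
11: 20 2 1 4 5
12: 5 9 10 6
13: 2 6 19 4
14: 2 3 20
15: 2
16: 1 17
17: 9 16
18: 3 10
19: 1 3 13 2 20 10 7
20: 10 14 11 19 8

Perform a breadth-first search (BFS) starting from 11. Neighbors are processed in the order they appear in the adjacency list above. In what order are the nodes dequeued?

11 -> 20 -> 2 -> 1 -> 4 -> 5 -> 10 -> 14 -> 19 -> 8 -> 13 -> 15 -> 3 -> 16 -> 12 -> 18 -> 6 -> 7 -> 17 -> 9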